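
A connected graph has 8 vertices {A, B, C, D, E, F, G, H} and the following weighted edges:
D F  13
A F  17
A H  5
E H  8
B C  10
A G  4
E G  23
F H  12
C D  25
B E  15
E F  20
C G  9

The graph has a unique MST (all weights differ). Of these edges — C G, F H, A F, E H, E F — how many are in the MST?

3

Kruskal: consider edges lightest-first.
A G (4): add — endpoints in different components.
A H (5): add — endpoints in different components.
E H (8): add — endpoints in different components.
C G (9): add — endpoints in different components.
B C (10): add — endpoints in different components.
F H (12): add — endpoints in different components.
D F (13): add — endpoints in different components.
MST edge set: {A G, A H, E H, C G, B C, F H, D F}.
Of the listed edges, {C G, F H, E H} are in the MST → 3.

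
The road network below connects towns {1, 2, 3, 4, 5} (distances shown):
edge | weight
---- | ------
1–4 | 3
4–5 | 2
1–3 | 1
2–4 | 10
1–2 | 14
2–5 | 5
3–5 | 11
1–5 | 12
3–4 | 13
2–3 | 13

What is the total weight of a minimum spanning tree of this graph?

Kruskal: consider edges lightest-first.
1–3 (1): add. Components now {1,3} {2} {4} {5}
4–5 (2): add. Components now {1,3} {2} {4,5}
1–4 (3): add. Components now {1,3,4,5} {2}
2–5 (5): add. Components now {1,2,3,4,5}
MST edges: 1–3, 4–5, 1–4, 2–5; total weight 1+2+3+5 = 11.

11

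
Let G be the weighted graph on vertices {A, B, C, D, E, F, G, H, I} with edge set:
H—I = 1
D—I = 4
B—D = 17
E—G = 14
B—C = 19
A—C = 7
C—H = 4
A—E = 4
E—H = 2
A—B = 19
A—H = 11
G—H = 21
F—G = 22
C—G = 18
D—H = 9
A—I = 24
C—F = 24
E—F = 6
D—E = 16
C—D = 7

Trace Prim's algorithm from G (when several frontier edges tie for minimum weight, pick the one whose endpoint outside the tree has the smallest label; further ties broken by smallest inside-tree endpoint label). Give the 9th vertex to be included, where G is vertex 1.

B

Prim, starting at G.
Step 1: cheapest edge leaving the tree is E—G (14); add E.
Step 2: cheapest edge leaving the tree is E—H (2); add H.
Step 3: cheapest edge leaving the tree is H—I (1); add I.
Step 4: cheapest edge leaving the tree is A—E (4); add A.
Step 5: cheapest edge leaving the tree is C—H (4); add C.
Step 6: cheapest edge leaving the tree is D—I (4); add D.
Step 7: cheapest edge leaving the tree is E—F (6); add F.
Step 8: cheapest edge leaving the tree is B—D (17); add B.
Vertex order: G, E, H, I, A, C, D, F, B. The 9th vertex is B.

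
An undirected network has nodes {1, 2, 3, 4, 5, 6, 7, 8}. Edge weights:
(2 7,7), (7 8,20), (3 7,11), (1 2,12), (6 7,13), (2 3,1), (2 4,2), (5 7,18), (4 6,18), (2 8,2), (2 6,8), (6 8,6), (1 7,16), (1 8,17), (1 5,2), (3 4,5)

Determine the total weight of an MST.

32

Kruskal: consider edges lightest-first.
2 3 (1): add — endpoints in different components.
1 5 (2): add — endpoints in different components.
2 4 (2): add — endpoints in different components.
2 8 (2): add — endpoints in different components.
3 4 (5): skip — 3 and 4 already connected.
6 8 (6): add — endpoints in different components.
2 7 (7): add — endpoints in different components.
2 6 (8): skip — 2 and 6 already connected.
3 7 (11): skip — 3 and 7 already connected.
1 2 (12): add — endpoints in different components.
MST edges: 2 3, 1 5, 2 4, 2 8, 6 8, 2 7, 1 2; total weight 1+2+2+2+6+7+12 = 32.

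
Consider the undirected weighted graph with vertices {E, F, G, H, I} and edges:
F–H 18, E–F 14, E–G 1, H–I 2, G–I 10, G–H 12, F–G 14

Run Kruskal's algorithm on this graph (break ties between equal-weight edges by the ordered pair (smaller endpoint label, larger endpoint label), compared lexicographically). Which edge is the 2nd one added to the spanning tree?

Kruskal: consider edges lightest-first.
E–G (1): add. Components now {E,G} {F} {H} {I}
H–I (2): add. Components now {E,G} {F} {H,I}
G–I (10): add. Components now {E,G,H,I} {F}
G–H (12): skip — G and H already connected.
E–F (14): add. Components now {E,F,G,H,I}
The 2nd edge added is H–I.

H-I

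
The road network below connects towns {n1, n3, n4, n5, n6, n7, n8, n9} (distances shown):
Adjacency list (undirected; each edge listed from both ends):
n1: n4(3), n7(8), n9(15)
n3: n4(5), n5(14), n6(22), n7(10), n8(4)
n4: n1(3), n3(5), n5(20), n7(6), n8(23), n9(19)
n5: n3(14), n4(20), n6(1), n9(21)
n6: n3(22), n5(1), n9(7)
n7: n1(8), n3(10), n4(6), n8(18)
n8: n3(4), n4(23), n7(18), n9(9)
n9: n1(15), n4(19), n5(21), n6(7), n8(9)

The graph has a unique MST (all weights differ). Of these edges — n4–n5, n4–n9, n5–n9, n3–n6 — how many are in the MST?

Kruskal's algorithm — process edges by increasing weight (ties by edge label):
n5–n6 (1): add — endpoints in different components.
n1–n4 (3): add — endpoints in different components.
n3–n8 (4): add — endpoints in different components.
n3–n4 (5): add — endpoints in different components.
n4–n7 (6): add — endpoints in different components.
n6–n9 (7): add — endpoints in different components.
n1–n7 (8): skip — n7 and n1 already connected.
n8–n9 (9): add — endpoints in different components.
MST edge set: {n5–n6, n1–n4, n3–n8, n3–n4, n4–n7, n6–n9, n8–n9}.
Of the listed edges, {} are in the MST → 0.

0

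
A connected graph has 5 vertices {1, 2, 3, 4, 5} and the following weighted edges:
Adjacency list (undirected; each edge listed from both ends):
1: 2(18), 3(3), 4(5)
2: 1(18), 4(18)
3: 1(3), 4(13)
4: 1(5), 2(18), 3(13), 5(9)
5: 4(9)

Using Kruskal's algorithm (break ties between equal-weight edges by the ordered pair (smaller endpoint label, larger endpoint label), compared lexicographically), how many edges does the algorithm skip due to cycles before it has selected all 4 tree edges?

1

Kruskal's algorithm — process edges by increasing weight (ties by edge label):
1 3 (3): add. Components now {1,3} {2} {4} {5}
1 4 (5): add. Components now {1,3,4} {2} {5}
4 5 (9): add. Components now {1,3,4,5} {2}
3 4 (13): skip — 3 and 4 already connected.
1 2 (18): add. Components now {1,2,3,4,5}
Edges rejected before the tree was complete: 1.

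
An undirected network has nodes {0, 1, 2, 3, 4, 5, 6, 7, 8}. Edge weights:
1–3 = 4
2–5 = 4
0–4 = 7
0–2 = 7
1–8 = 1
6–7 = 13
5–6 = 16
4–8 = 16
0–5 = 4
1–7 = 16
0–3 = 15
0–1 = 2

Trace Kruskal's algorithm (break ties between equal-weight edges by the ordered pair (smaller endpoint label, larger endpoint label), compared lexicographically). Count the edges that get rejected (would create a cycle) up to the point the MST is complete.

2

Kruskal's algorithm — process edges by increasing weight (ties by edge label):
1–8 (1): add — endpoints in different components.
0–1 (2): add — endpoints in different components.
0–5 (4): add — endpoints in different components.
1–3 (4): add — endpoints in different components.
2–5 (4): add — endpoints in different components.
0–2 (7): skip — 0 and 2 already connected.
0–4 (7): add — endpoints in different components.
6–7 (13): add — endpoints in different components.
0–3 (15): skip — 0 and 3 already connected.
1–7 (16): add — endpoints in different components.
Edges rejected before the tree was complete: 2.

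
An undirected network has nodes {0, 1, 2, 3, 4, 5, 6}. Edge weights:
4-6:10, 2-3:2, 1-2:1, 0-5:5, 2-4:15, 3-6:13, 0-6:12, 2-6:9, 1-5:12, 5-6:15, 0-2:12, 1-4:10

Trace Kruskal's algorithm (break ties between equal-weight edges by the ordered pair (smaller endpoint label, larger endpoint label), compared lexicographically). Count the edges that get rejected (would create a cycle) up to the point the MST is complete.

Sort edges by weight, then run Kruskal:
1-2 (1): add — endpoints in different components.
2-3 (2): add — endpoints in different components.
0-5 (5): add — endpoints in different components.
2-6 (9): add — endpoints in different components.
1-4 (10): add — endpoints in different components.
4-6 (10): skip — 4 and 6 already connected.
0-2 (12): add — endpoints in different components.
Edges rejected before the tree was complete: 1.

1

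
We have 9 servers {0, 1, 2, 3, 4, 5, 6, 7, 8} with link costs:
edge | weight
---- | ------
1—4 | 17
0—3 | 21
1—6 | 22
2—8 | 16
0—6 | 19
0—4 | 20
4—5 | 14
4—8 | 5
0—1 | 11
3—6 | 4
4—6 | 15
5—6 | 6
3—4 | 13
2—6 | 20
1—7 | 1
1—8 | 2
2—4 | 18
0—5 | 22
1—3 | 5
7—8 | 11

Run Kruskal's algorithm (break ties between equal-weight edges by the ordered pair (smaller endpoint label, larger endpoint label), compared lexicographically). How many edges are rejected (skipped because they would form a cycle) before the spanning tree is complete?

4

Kruskal: consider edges lightest-first.
1—7 (1): add — endpoints in different components.
1—8 (2): add — endpoints in different components.
3—6 (4): add — endpoints in different components.
1—3 (5): add — endpoints in different components.
4—8 (5): add — endpoints in different components.
5—6 (6): add — endpoints in different components.
0—1 (11): add — endpoints in different components.
7—8 (11): skip — 7 and 8 already connected.
3—4 (13): skip — 3 and 4 already connected.
4—5 (14): skip — 4 and 5 already connected.
4—6 (15): skip — 4 and 6 already connected.
2—8 (16): add — endpoints in different components.
Edges rejected before the tree was complete: 4.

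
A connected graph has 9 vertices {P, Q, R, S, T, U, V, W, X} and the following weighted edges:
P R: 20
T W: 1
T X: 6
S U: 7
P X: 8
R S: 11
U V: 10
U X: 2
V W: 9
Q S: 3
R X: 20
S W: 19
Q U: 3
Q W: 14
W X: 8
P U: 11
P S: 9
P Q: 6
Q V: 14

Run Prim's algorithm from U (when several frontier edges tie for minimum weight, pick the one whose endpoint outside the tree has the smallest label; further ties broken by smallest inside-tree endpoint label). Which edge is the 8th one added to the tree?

R-S

Prim's algorithm from U:
Step 1: cheapest edge leaving the tree is U X (2); add X.
Step 2: cheapest edge leaving the tree is Q U (3); add Q.
Step 3: cheapest edge leaving the tree is Q S (3); add S.
Step 4: cheapest edge leaving the tree is P Q (6); add P.
Step 5: cheapest edge leaving the tree is T X (6); add T.
Step 6: cheapest edge leaving the tree is T W (1); add W.
Step 7: cheapest edge leaving the tree is V W (9); add V.
Step 8: cheapest edge leaving the tree is R S (11); add R.
The 8th edge added is R S.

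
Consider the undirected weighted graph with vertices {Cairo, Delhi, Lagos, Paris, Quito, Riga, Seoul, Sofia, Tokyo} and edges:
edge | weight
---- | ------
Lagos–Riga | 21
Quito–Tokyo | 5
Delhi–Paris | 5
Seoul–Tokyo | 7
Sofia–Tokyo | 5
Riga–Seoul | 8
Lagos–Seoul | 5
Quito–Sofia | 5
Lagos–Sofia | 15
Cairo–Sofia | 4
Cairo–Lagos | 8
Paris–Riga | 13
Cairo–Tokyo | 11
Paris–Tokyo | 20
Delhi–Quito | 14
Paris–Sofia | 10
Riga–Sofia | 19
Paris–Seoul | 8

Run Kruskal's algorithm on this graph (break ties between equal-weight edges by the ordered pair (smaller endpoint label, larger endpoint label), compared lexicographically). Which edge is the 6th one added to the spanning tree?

Sort edges by weight, then run Kruskal:
Cairo–Sofia (4): add — endpoints in different components.
Delhi–Paris (5): add — endpoints in different components.
Lagos–Seoul (5): add — endpoints in different components.
Quito–Sofia (5): add — endpoints in different components.
Quito–Tokyo (5): add — endpoints in different components.
Sofia–Tokyo (5): skip — Tokyo and Sofia already connected.
Seoul–Tokyo (7): add — endpoints in different components.
Cairo–Lagos (8): skip — Cairo and Lagos already connected.
Paris–Seoul (8): add — endpoints in different components.
Riga–Seoul (8): add — endpoints in different components.
The 6th edge added is Seoul–Tokyo.

Seoul-Tokyo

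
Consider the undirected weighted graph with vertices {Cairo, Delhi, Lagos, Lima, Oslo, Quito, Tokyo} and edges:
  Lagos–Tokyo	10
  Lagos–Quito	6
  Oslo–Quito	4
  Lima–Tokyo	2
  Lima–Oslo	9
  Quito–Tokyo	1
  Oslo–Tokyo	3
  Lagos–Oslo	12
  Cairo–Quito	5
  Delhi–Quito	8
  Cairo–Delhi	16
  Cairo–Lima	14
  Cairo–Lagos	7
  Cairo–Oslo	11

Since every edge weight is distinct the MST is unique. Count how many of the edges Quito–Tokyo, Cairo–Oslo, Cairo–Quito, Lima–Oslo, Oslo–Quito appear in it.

Kruskal: consider edges lightest-first.
Quito–Tokyo (1): add. Components now {Delhi} {Lima} {Cairo} {Quito,Tokyo} {Oslo} {Lagos}
Lima–Tokyo (2): add. Components now {Delhi} {Lima,Quito,Tokyo} {Cairo} {Oslo} {Lagos}
Oslo–Tokyo (3): add. Components now {Delhi} {Lima,Oslo,Quito,Tokyo} {Cairo} {Lagos}
Oslo–Quito (4): skip — Oslo and Quito already connected.
Cairo–Quito (5): add. Components now {Delhi} {Cairo,Lima,Oslo,Quito,Tokyo} {Lagos}
Lagos–Quito (6): add. Components now {Delhi} {Cairo,Lagos,Lima,Oslo,Quito,Tokyo}
Cairo–Lagos (7): skip — Cairo and Lagos already connected.
Delhi–Quito (8): add. Components now {Cairo,Delhi,Lagos,Lima,Oslo,Quito,Tokyo}
MST edge set: {Quito–Tokyo, Lima–Tokyo, Oslo–Tokyo, Cairo–Quito, Lagos–Quito, Delhi–Quito}.
Of the listed edges, {Quito–Tokyo, Cairo–Quito} are in the MST → 2.

2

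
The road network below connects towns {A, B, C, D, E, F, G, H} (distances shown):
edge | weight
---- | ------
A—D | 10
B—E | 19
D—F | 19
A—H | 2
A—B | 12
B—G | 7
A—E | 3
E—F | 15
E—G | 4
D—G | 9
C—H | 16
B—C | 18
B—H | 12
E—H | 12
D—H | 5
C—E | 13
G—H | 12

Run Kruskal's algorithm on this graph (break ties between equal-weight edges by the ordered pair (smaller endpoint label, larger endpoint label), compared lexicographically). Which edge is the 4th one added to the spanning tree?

Sort edges by weight, then run Kruskal:
A—H (2): add — endpoints in different components.
A—E (3): add — endpoints in different components.
E—G (4): add — endpoints in different components.
D—H (5): add — endpoints in different components.
B—G (7): add — endpoints in different components.
D—G (9): skip — D and G already connected.
A—D (10): skip — A and D already connected.
A—B (12): skip — A and B already connected.
B—H (12): skip — B and H already connected.
E—H (12): skip — E and H already connected.
G—H (12): skip — G and H already connected.
C—E (13): add — endpoints in different components.
E—F (15): add — endpoints in different components.
The 4th edge added is D—H.

D-H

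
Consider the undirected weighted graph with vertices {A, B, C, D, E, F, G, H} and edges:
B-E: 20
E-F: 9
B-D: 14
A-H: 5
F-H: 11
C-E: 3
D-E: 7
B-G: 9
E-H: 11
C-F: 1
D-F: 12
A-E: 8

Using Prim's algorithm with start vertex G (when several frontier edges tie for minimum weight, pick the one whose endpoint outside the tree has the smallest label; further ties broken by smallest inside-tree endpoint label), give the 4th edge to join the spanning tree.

C-E

Prim's algorithm from G:
Step 1: frontier [B-G 9] → take B-G (9); add B.
Step 2: frontier [B-D 14, B-E 20] → take B-D (14); add D.
Step 3: frontier [B-E 20, D-E 7, D-F 12] → take D-E (7); add E.
Step 4: frontier [D-F 12, C-E 3, A-E 8, E-F 9, E-H 11] → take C-E (3); add C.
Step 5: frontier [C-F 1, D-F 12, A-E 8, E-F 9, E-H 11] → take C-F (1); add F.
Step 6: frontier [A-E 8, E-H 11, F-H 11] → take A-E (8); add A.
Step 7: frontier [A-H 5, E-H 11, F-H 11] → take A-H (5); add H.
The 4th edge added is C-E.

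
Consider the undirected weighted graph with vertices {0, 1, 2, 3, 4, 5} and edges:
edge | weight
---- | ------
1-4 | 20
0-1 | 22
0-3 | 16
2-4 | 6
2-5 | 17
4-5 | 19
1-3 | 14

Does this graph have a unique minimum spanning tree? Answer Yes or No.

Yes

Sort edges by weight, then run Kruskal:
2-4 (6): add. Components now {0} {1} {2,4} {3} {5}
1-3 (14): add. Components now {0} {1,3} {2,4} {5}
0-3 (16): add. Components now {0,1,3} {2,4} {5}
2-5 (17): add. Components now {0,1,3} {2,4,5}
4-5 (19): skip — 4 and 5 already connected.
1-4 (20): add. Components now {0,1,2,3,4,5}
Every non-tree edge has weight strictly greater than the heaviest edge on the tree path between its endpoints, so the MST is unique.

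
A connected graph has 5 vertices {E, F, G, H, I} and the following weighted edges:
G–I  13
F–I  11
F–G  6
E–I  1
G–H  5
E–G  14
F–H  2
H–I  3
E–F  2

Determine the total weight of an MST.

Grow the tree from I using Prim:
Step 1: cheapest edge leaving the tree is E–I (1); add E.
Step 2: cheapest edge leaving the tree is E–F (2); add F.
Step 3: cheapest edge leaving the tree is F–H (2); add H.
Step 4: cheapest edge leaving the tree is G–H (5); add G.
MST edges: E–I, E–F, F–H, G–H; total weight 1+2+2+5 = 10.

10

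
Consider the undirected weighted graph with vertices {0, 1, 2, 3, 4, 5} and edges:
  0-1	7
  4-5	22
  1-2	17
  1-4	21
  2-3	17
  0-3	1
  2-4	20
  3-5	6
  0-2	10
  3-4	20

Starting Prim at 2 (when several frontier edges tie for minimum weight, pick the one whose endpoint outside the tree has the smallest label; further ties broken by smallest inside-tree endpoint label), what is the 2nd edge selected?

0-3

Grow the tree from 2 using Prim:
Step 1: frontier [0-2 10, 1-2 17, 2-3 17, 2-4 20] → take 0-2 (10); add 0.
Step 2: frontier [0-3 1, 0-1 7, 1-2 17, 2-3 17, 2-4 20] → take 0-3 (1); add 3.
Step 3: frontier [0-1 7, 1-2 17, 2-4 20, 3-5 6, 3-4 20] → take 3-5 (6); add 5.
Step 4: frontier [0-1 7, 1-2 17, 2-4 20, 3-4 20, 4-5 22] → take 0-1 (7); add 1.
Step 5: frontier [1-4 21, 2-4 20, 3-4 20, 4-5 22] → take 2-4 (20); add 4.
The 2nd edge added is 0-3.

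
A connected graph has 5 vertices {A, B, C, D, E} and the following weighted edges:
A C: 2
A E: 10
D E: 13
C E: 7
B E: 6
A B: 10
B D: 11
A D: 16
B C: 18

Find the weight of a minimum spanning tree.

Prim's algorithm from A:
Step 1: cheapest edge leaving the tree is A C (2); add C.
Step 2: cheapest edge leaving the tree is C E (7); add E.
Step 3: cheapest edge leaving the tree is B E (6); add B.
Step 4: cheapest edge leaving the tree is B D (11); add D.
MST edges: A C, C E, B E, B D; total weight 2+7+6+11 = 26.

26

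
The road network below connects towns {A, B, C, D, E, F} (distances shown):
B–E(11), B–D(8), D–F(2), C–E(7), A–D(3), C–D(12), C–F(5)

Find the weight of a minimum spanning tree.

25

Kruskal: consider edges lightest-first.
D–F (2): add — endpoints in different components.
A–D (3): add — endpoints in different components.
C–F (5): add — endpoints in different components.
C–E (7): add — endpoints in different components.
B–D (8): add — endpoints in different components.
MST edges: D–F, A–D, C–F, C–E, B–D; total weight 2+3+5+7+8 = 25.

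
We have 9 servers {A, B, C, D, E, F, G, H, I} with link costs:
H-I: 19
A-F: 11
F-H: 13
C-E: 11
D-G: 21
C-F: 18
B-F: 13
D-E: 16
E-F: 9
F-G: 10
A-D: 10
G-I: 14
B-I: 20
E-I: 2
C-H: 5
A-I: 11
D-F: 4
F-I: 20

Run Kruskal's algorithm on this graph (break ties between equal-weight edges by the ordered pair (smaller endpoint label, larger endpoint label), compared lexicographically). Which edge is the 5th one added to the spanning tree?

A-D

Kruskal: consider edges lightest-first.
E-I (2): add — endpoints in different components.
D-F (4): add — endpoints in different components.
C-H (5): add — endpoints in different components.
E-F (9): add — endpoints in different components.
A-D (10): add — endpoints in different components.
F-G (10): add — endpoints in different components.
A-F (11): skip — A and F already connected.
A-I (11): skip — A and I already connected.
C-E (11): add — endpoints in different components.
B-F (13): add — endpoints in different components.
The 5th edge added is A-D.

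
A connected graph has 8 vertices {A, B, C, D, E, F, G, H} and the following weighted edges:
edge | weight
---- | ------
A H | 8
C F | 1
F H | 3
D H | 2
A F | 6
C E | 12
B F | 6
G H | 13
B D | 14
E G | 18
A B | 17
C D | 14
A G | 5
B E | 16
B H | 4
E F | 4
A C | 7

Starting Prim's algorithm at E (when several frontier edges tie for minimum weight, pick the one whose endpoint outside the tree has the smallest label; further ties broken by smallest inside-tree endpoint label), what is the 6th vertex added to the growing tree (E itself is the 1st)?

Grow the tree from E using Prim:
Step 1: cheapest edge leaving the tree is E F (4); add F.
Step 2: cheapest edge leaving the tree is C F (1); add C.
Step 3: cheapest edge leaving the tree is F H (3); add H.
Step 4: cheapest edge leaving the tree is D H (2); add D.
Step 5: cheapest edge leaving the tree is B H (4); add B.
Step 6: cheapest edge leaving the tree is A F (6); add A.
Step 7: cheapest edge leaving the tree is A G (5); add G.
Vertex order: E, F, C, H, D, B, A, G. The 6th vertex is B.

B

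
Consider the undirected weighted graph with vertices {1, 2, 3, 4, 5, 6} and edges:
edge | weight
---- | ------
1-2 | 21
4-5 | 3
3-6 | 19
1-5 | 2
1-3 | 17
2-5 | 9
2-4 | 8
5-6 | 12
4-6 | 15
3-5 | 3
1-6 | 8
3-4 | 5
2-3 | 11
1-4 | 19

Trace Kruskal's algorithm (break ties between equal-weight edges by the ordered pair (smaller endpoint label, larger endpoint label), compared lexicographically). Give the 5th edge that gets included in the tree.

2-4

Kruskal: consider edges lightest-first.
1-5 (2): add. Components now {1,5} {2} {3} {4} {6}
3-5 (3): add. Components now {1,3,5} {2} {4} {6}
4-5 (3): add. Components now {1,3,4,5} {2} {6}
3-4 (5): skip — 3 and 4 already connected.
1-6 (8): add. Components now {1,3,4,5,6} {2}
2-4 (8): add. Components now {1,2,3,4,5,6}
The 5th edge added is 2-4.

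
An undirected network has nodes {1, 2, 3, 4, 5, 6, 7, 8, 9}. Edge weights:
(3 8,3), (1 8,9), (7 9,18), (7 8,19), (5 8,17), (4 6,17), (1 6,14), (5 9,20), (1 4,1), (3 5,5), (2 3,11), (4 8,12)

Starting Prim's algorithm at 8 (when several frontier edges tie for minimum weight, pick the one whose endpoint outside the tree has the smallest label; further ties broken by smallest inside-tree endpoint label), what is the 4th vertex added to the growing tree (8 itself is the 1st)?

Prim, starting at 8.
Step 1: cheapest edge leaving the tree is 3 8 (3); add 3.
Step 2: cheapest edge leaving the tree is 3 5 (5); add 5.
Step 3: cheapest edge leaving the tree is 1 8 (9); add 1.
Step 4: cheapest edge leaving the tree is 1 4 (1); add 4.
Step 5: cheapest edge leaving the tree is 2 3 (11); add 2.
Step 6: cheapest edge leaving the tree is 1 6 (14); add 6.
Step 7: cheapest edge leaving the tree is 7 8 (19); add 7.
Step 8: cheapest edge leaving the tree is 7 9 (18); add 9.
Vertex order: 8, 3, 5, 1, 4, 2, 6, 7, 9. The 4th vertex is 1.

1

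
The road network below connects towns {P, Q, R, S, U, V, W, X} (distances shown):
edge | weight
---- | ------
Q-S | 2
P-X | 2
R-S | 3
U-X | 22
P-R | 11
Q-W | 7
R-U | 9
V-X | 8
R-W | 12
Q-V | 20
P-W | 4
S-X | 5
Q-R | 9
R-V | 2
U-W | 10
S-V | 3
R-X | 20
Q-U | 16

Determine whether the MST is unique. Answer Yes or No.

No

Kruskal's algorithm — process edges by increasing weight (ties by edge label):
P-X (2): add — endpoints in different components.
Q-S (2): add — endpoints in different components.
R-V (2): add — endpoints in different components.
R-S (3): add — endpoints in different components.
S-V (3): skip — V and S already connected.
P-W (4): add — endpoints in different components.
S-X (5): add — endpoints in different components.
Q-W (7): skip — W and Q already connected.
V-X (8): skip — X and V already connected.
Q-R (9): skip — R and Q already connected.
R-U (9): add — endpoints in different components.
Non-tree edge S-V has weight 3, equal to the heaviest edge on its tree cycle — swapping gives another MST of the same weight. Not unique.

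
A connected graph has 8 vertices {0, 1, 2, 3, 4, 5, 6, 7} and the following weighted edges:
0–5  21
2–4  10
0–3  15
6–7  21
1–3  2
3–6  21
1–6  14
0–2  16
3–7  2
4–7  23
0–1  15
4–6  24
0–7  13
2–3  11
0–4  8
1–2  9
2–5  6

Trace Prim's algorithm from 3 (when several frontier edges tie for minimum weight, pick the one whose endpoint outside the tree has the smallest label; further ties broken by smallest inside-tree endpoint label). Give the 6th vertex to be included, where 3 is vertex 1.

4

Prim, starting at 3.
Step 1: cheapest edge leaving the tree is 1–3 (2); add 1.
Step 2: cheapest edge leaving the tree is 3–7 (2); add 7.
Step 3: cheapest edge leaving the tree is 1–2 (9); add 2.
Step 4: cheapest edge leaving the tree is 2–5 (6); add 5.
Step 5: cheapest edge leaving the tree is 2–4 (10); add 4.
Step 6: cheapest edge leaving the tree is 0–4 (8); add 0.
Step 7: cheapest edge leaving the tree is 1–6 (14); add 6.
Vertex order: 3, 1, 7, 2, 5, 4, 0, 6. The 6th vertex is 4.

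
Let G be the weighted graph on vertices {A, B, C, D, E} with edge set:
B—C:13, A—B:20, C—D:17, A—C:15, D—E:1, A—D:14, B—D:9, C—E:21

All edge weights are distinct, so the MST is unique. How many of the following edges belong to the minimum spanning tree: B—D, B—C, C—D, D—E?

3

Sort edges by weight, then run Kruskal:
D—E (1): add. Components now {A} {B} {C} {D,E}
B—D (9): add. Components now {A} {B,D,E} {C}
B—C (13): add. Components now {A} {B,C,D,E}
A—D (14): add. Components now {A,B,C,D,E}
MST edge set: {D—E, B—D, B—C, A—D}.
Of the listed edges, {B—D, B—C, D—E} are in the MST → 3.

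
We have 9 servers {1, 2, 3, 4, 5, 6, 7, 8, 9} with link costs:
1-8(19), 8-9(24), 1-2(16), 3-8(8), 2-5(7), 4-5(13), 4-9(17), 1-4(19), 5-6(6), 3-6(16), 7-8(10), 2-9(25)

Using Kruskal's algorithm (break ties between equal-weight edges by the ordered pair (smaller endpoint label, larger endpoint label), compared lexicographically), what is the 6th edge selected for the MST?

1-2

Kruskal: consider edges lightest-first.
5-6 (6): add — endpoints in different components.
2-5 (7): add — endpoints in different components.
3-8 (8): add — endpoints in different components.
7-8 (10): add — endpoints in different components.
4-5 (13): add — endpoints in different components.
1-2 (16): add — endpoints in different components.
3-6 (16): add — endpoints in different components.
4-9 (17): add — endpoints in different components.
The 6th edge added is 1-2.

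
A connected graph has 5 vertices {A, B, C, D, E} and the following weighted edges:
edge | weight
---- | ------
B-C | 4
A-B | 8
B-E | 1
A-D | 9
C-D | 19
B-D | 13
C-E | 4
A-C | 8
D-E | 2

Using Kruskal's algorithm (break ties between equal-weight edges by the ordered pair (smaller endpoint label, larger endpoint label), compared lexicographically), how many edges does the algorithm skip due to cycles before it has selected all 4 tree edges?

1

Kruskal's algorithm — process edges by increasing weight (ties by edge label):
B-E (1): add. Components now {A} {B,E} {C} {D}
D-E (2): add. Components now {A} {B,D,E} {C}
B-C (4): add. Components now {A} {B,C,D,E}
C-E (4): skip — C and E already connected.
A-B (8): add. Components now {A,B,C,D,E}
Edges rejected before the tree was complete: 1.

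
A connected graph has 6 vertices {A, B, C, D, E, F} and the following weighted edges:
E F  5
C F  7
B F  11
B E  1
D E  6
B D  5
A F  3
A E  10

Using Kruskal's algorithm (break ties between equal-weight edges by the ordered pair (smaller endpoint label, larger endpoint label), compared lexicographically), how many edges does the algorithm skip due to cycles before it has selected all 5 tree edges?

Sort edges by weight, then run Kruskal:
B E (1): add. Components now {A} {B,E} {C} {D} {F}
A F (3): add. Components now {A,F} {B,E} {C} {D}
B D (5): add. Components now {A,F} {B,D,E} {C}
E F (5): add. Components now {A,B,D,E,F} {C}
D E (6): skip — D and E already connected.
C F (7): add. Components now {A,B,C,D,E,F}
Edges rejected before the tree was complete: 1.

1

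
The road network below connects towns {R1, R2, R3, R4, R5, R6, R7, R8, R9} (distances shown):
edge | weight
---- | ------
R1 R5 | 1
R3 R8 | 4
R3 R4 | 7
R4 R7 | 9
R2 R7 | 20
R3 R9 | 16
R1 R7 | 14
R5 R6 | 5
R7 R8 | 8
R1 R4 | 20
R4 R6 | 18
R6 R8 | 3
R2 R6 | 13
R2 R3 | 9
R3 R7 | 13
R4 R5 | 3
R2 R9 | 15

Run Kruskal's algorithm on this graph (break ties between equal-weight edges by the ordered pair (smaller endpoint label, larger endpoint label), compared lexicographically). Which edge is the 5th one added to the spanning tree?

Sort edges by weight, then run Kruskal:
R1 R5 (1): add — endpoints in different components.
R4 R5 (3): add — endpoints in different components.
R6 R8 (3): add — endpoints in different components.
R3 R8 (4): add — endpoints in different components.
R5 R6 (5): add — endpoints in different components.
R3 R4 (7): skip — R3 and R4 already connected.
R7 R8 (8): add — endpoints in different components.
R2 R3 (9): add — endpoints in different components.
R4 R7 (9): skip — R4 and R7 already connected.
R2 R6 (13): skip — R2 and R6 already connected.
R3 R7 (13): skip — R3 and R7 already connected.
R1 R7 (14): skip — R1 and R7 already connected.
R2 R9 (15): add — endpoints in different components.
The 5th edge added is R5 R6.

R5-R6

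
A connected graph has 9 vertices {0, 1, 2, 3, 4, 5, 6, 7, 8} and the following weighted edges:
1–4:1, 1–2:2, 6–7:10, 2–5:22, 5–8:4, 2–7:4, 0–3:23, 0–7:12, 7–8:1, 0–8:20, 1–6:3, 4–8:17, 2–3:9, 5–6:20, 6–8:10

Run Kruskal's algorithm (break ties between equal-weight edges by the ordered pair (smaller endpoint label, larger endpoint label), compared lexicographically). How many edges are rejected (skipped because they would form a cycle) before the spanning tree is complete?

Kruskal's algorithm — process edges by increasing weight (ties by edge label):
1–4 (1): add — endpoints in different components.
7–8 (1): add — endpoints in different components.
1–2 (2): add — endpoints in different components.
1–6 (3): add — endpoints in different components.
2–7 (4): add — endpoints in different components.
5–8 (4): add — endpoints in different components.
2–3 (9): add — endpoints in different components.
6–7 (10): skip — 6 and 7 already connected.
6–8 (10): skip — 6 and 8 already connected.
0–7 (12): add — endpoints in different components.
Edges rejected before the tree was complete: 2.

2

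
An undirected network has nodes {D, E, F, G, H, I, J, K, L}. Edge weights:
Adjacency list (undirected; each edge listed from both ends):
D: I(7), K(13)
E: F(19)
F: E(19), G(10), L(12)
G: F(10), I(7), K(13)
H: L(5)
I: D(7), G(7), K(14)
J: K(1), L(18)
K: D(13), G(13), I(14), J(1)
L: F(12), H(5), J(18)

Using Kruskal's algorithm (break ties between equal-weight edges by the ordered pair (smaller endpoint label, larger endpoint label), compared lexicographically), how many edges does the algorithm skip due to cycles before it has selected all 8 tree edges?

3

Sort edges by weight, then run Kruskal:
J–K (1): add — endpoints in different components.
H–L (5): add — endpoints in different components.
D–I (7): add — endpoints in different components.
G–I (7): add — endpoints in different components.
F–G (10): add — endpoints in different components.
F–L (12): add — endpoints in different components.
D–K (13): add — endpoints in different components.
G–K (13): skip — G and K already connected.
I–K (14): skip — I and K already connected.
J–L (18): skip — J and L already connected.
E–F (19): add — endpoints in different components.
Edges rejected before the tree was complete: 3.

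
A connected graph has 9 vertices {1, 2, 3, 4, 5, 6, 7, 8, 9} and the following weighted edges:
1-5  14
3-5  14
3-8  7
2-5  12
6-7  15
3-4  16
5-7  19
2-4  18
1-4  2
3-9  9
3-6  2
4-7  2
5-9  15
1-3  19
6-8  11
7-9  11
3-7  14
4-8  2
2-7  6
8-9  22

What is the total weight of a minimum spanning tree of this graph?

Prim, starting at 5.
Step 1: cheapest edge leaving the tree is 2-5 (12); add 2.
Step 2: cheapest edge leaving the tree is 2-7 (6); add 7.
Step 3: cheapest edge leaving the tree is 4-7 (2); add 4.
Step 4: cheapest edge leaving the tree is 1-4 (2); add 1.
Step 5: cheapest edge leaving the tree is 4-8 (2); add 8.
Step 6: cheapest edge leaving the tree is 3-8 (7); add 3.
Step 7: cheapest edge leaving the tree is 3-6 (2); add 6.
Step 8: cheapest edge leaving the tree is 3-9 (9); add 9.
MST edges: 2-5, 2-7, 4-7, 1-4, 4-8, 3-8, 3-6, 3-9; total weight 12+6+2+2+2+7+2+9 = 42.

42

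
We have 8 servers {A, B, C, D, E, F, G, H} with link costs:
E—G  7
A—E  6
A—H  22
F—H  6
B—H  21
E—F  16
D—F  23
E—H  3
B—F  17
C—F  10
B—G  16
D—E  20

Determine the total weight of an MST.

Sort edges by weight, then run Kruskal:
E—H (3): add — endpoints in different components.
A—E (6): add — endpoints in different components.
F—H (6): add — endpoints in different components.
E—G (7): add — endpoints in different components.
C—F (10): add — endpoints in different components.
B—G (16): add — endpoints in different components.
E—F (16): skip — E and F already connected.
B—F (17): skip — B and F already connected.
D—E (20): add — endpoints in different components.
MST edges: E—H, A—E, F—H, E—G, C—F, B—G, D—E; total weight 3+6+6+7+10+16+20 = 68.

68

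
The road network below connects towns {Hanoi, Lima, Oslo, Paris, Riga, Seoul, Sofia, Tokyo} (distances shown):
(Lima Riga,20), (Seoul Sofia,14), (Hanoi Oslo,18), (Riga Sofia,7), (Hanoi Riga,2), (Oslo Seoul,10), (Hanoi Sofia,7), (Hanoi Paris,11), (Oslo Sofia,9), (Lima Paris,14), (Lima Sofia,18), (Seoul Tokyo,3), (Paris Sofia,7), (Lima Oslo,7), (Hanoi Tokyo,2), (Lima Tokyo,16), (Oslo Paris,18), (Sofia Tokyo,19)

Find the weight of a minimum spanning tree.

Sort edges by weight, then run Kruskal:
Hanoi Riga (2): add — endpoints in different components.
Hanoi Tokyo (2): add — endpoints in different components.
Seoul Tokyo (3): add — endpoints in different components.
Hanoi Sofia (7): add — endpoints in different components.
Lima Oslo (7): add — endpoints in different components.
Paris Sofia (7): add — endpoints in different components.
Riga Sofia (7): skip — Sofia and Riga already connected.
Oslo Sofia (9): add — endpoints in different components.
MST edges: Hanoi Riga, Hanoi Tokyo, Seoul Tokyo, Hanoi Sofia, Lima Oslo, Paris Sofia, Oslo Sofia; total weight 2+2+3+7+7+7+9 = 37.

37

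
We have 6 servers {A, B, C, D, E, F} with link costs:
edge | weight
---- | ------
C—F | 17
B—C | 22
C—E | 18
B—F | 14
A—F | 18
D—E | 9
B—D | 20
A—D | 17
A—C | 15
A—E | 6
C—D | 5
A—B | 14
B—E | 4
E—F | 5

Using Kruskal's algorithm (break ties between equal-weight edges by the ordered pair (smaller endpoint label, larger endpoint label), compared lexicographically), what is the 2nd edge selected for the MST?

C-D

Kruskal: consider edges lightest-first.
B—E (4): add. Components now {A} {B,E} {C} {D} {F}
C—D (5): add. Components now {A} {B,E} {C,D} {F}
E—F (5): add. Components now {A} {B,E,F} {C,D}
A—E (6): add. Components now {A,B,E,F} {C,D}
D—E (9): add. Components now {A,B,C,D,E,F}
The 2nd edge added is C—D.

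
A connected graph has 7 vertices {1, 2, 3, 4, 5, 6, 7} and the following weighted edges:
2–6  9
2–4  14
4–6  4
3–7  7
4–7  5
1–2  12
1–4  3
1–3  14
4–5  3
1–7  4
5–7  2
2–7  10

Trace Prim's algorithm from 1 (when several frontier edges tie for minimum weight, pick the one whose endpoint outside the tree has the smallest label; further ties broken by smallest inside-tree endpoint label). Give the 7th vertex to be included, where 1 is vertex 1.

Grow the tree from 1 using Prim:
Step 1: frontier [1–4 3, 1–7 4, 1–2 12, 1–3 14] → take 1–4 (3); add 4.
Step 2: frontier [1–7 4, 1–2 12, 1–3 14, 4–5 3, 4–6 4, 4–7 5, 2–4 14] → take 4–5 (3); add 5.
Step 3: frontier [1–7 4, 1–2 12, 1–3 14, 4–6 4, 4–7 5, 2–4 14, 5–7 2] → take 5–7 (2); add 7.
Step 4: frontier [1–2 12, 1–3 14, 4–6 4, 2–4 14, 3–7 7, 2–7 10] → take 4–6 (4); add 6.
Step 5: frontier [1–2 12, 1–3 14, 2–4 14, 2–6 9, 3–7 7, 2–7 10] → take 3–7 (7); add 3.
Step 6: frontier [1–2 12, 2–4 14, 2–6 9, 2–7 10] → take 2–6 (9); add 2.
Vertex order: 1, 4, 5, 7, 6, 3, 2. The 7th vertex is 2.

2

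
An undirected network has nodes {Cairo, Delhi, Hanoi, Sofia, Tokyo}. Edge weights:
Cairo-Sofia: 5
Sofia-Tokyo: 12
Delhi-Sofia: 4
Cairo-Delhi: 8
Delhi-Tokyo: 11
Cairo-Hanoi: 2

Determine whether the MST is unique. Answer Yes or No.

Kruskal's algorithm — process edges by increasing weight (ties by edge label):
Cairo-Hanoi (2): add — endpoints in different components.
Delhi-Sofia (4): add — endpoints in different components.
Cairo-Sofia (5): add — endpoints in different components.
Cairo-Delhi (8): skip — Cairo and Delhi already connected.
Delhi-Tokyo (11): add — endpoints in different components.
Every non-tree edge has weight strictly greater than the heaviest edge on the tree path between its endpoints, so the MST is unique.

Yes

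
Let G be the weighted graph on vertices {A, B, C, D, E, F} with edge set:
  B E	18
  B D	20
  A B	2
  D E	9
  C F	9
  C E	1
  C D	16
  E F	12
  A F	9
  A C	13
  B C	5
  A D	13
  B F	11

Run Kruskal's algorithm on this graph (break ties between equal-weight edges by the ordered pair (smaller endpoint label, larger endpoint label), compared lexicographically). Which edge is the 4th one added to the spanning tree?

Sort edges by weight, then run Kruskal:
C E (1): add — endpoints in different components.
A B (2): add — endpoints in different components.
B C (5): add — endpoints in different components.
A F (9): add — endpoints in different components.
C F (9): skip — C and F already connected.
D E (9): add — endpoints in different components.
The 4th edge added is A F.

A-F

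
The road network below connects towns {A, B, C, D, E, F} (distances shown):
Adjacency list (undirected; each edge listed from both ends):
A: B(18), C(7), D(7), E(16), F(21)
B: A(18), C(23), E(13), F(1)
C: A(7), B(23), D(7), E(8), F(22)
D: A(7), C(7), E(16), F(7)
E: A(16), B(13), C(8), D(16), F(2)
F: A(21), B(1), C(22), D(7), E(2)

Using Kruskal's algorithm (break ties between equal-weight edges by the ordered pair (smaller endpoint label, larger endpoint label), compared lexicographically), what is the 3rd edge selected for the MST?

Kruskal: consider edges lightest-first.
B F (1): add. Components now {A} {B,F} {C} {D} {E}
E F (2): add. Components now {A} {B,E,F} {C} {D}
A C (7): add. Components now {A,C} {B,E,F} {D}
A D (7): add. Components now {A,C,D} {B,E,F}
C D (7): skip — C and D already connected.
D F (7): add. Components now {A,B,C,D,E,F}
The 3rd edge added is A C.

A-C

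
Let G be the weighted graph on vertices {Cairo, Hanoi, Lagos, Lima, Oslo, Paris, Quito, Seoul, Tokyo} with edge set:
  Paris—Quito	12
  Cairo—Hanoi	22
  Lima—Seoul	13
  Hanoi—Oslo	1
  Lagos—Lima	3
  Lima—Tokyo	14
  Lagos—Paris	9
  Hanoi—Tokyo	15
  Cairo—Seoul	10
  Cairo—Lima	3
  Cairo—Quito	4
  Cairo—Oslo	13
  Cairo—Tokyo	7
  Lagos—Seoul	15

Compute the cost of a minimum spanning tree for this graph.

Grow the tree from Paris using Prim:
Step 1: cheapest edge leaving the tree is Lagos—Paris (9); add Lagos.
Step 2: cheapest edge leaving the tree is Lagos—Lima (3); add Lima.
Step 3: cheapest edge leaving the tree is Cairo—Lima (3); add Cairo.
Step 4: cheapest edge leaving the tree is Cairo—Quito (4); add Quito.
Step 5: cheapest edge leaving the tree is Cairo—Tokyo (7); add Tokyo.
Step 6: cheapest edge leaving the tree is Cairo—Seoul (10); add Seoul.
Step 7: cheapest edge leaving the tree is Cairo—Oslo (13); add Oslo.
Step 8: cheapest edge leaving the tree is Hanoi—Oslo (1); add Hanoi.
MST edges: Lagos—Paris, Lagos—Lima, Cairo—Lima, Cairo—Quito, Cairo—Tokyo, Cairo—Seoul, Cairo—Oslo, Hanoi—Oslo; total weight 9+3+3+4+7+10+13+1 = 50.

50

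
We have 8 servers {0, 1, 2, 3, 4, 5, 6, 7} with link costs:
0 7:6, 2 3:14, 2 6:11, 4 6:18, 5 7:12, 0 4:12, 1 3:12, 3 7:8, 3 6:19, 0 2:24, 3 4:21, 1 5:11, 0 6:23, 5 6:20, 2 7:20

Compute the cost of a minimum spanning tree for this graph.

Kruskal's algorithm — process edges by increasing weight (ties by edge label):
0 7 (6): add — endpoints in different components.
3 7 (8): add — endpoints in different components.
1 5 (11): add — endpoints in different components.
2 6 (11): add — endpoints in different components.
0 4 (12): add — endpoints in different components.
1 3 (12): add — endpoints in different components.
5 7 (12): skip — 5 and 7 already connected.
2 3 (14): add — endpoints in different components.
MST edges: 0 7, 3 7, 1 5, 2 6, 0 4, 1 3, 2 3; total weight 6+8+11+11+12+12+14 = 74.

74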